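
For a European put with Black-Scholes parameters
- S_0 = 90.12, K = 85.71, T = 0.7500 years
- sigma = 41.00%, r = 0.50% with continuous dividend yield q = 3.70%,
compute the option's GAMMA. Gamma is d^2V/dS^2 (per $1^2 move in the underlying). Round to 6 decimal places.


Answer: Gamma = 0.011749

Derivation:
d1 = 0.2512462507; d2 = -0.1038241648
phi(d1) = 0.3865473640; exp(-qT) = 0.9726314943; exp(-rT) = 0.9962570225
Gamma = exp(-qT) * phi(d1) / (S * sigma * sqrt(T)) = 0.9726314943 * 0.3865473640 / (90.1200 * 0.4100 * 0.8660254038) = 0.011749


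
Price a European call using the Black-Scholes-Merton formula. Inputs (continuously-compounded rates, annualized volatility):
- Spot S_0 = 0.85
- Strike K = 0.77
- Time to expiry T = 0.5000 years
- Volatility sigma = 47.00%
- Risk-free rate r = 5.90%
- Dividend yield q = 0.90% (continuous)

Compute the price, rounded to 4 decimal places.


Answer: Price = 0.1616

Derivation:
d1 = (ln(S/K) + (r - q + 0.5*sigma^2) * T) / (sigma * sqrt(T)) = 0.53881788
d2 = d1 - sigma * sqrt(T) = 0.20647769
exp(-rT) = 0.97093088; exp(-qT) = 0.99551011
C = S_0 * exp(-qT) * N(d1) - K * exp(-rT) * N(d2)
N(d1) = 0.70499374; N(d2) = 0.58179111
C = 0.8500 * 0.99551011 * 0.70499374 - 0.7700 * 0.97093088 * 0.58179111 = 0.1616


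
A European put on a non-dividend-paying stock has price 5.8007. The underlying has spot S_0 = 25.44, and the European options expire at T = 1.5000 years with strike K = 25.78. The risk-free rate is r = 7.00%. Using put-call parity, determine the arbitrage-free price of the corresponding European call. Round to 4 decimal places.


Answer: Call price = 8.0303

Derivation:
Put-call parity: C - P = S_0 * exp(-qT) - K * exp(-rT).
S_0 * exp(-qT) = 25.4400 * 1.00000000 = 25.44000000
K * exp(-rT) = 25.7800 * 0.90032452 = 23.21036619
C = P + S*exp(-qT) - K*exp(-rT)
C = 5.8007 + 25.44000000 - 23.21036619 = 8.0303


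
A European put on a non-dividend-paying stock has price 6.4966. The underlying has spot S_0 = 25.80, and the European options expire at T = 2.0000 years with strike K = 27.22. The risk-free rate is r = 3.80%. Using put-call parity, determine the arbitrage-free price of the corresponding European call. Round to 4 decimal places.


Answer: Call price = 7.0687

Derivation:
Put-call parity: C - P = S_0 * exp(-qT) - K * exp(-rT).
S_0 * exp(-qT) = 25.8000 * 1.00000000 = 25.80000000
K * exp(-rT) = 27.2200 * 0.92681621 = 25.22793714
C = P + S*exp(-qT) - K*exp(-rT)
C = 6.4966 + 25.80000000 - 25.22793714 = 7.0687


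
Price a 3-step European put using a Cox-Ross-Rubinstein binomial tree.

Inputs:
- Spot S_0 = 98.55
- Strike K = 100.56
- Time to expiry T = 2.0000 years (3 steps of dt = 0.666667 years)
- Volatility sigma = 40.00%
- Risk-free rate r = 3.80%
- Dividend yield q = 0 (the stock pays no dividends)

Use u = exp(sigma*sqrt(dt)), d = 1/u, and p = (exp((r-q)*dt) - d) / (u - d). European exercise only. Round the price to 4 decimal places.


dt = T/N = 0.666667
u = exp(sigma*sqrt(dt)) = 1.386245; d = 1/u = 0.721373
p = (exp((r-q)*dt) - d) / (u - d) = 0.457658
Discount per step: exp(-r*dt) = 0.974985
Stock lattice S(k, i) with i counting down-moves:
  k=0: S(0,0) = 98.5500
  k=1: S(1,0) = 136.6144; S(1,1) = 71.0913
  k=2: S(2,0) = 189.3811; S(2,1) = 98.5500; S(2,2) = 51.2834
  k=3: S(3,0) = 262.5286; S(3,1) = 136.6144; S(3,2) = 71.0913; S(3,3) = 36.9945
Terminal payoffs V(N, i) = max(K - S_T, 0):
  V(3,0) = 0.000000; V(3,1) = 0.000000; V(3,2) = 29.468669; V(3,3) = 63.565541
Backward induction: V(k, i) = exp(-r*dt) * [p * V(k+1, i) + (1-p) * V(k+1, i+1)].
  V(2,0) = exp(-r*dt) * [p*0.000000 + (1-p)*0.000000] = 0.000000
  V(2,1) = exp(-r*dt) * [p*0.000000 + (1-p)*29.468669] = 15.582309
  V(2,2) = exp(-r*dt) * [p*29.468669 + (1-p)*63.565541] = 46.761095
  V(1,0) = exp(-r*dt) * [p*0.000000 + (1-p)*15.582309] = 8.239543
  V(1,1) = exp(-r*dt) * [p*15.582309 + (1-p)*46.761095] = 31.679092
  V(0,0) = exp(-r*dt) * [p*8.239543 + (1-p)*31.679092] = 20.427688

Answer: Price = V(0,0) = 20.4277


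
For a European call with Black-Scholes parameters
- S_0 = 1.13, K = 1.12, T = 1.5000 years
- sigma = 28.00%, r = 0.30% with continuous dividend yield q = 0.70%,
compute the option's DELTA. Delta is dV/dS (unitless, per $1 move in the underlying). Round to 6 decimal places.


Answer: Delta = 0.565412

Derivation:
d1 = 0.1798886237; d2 = -0.1630399402
phi(d1) = 0.3925393501; exp(-qT) = 0.9895549326; exp(-rT) = 0.9955101098
N(d1) = 0.5713799968
Delta = exp(-qT) * N(d1) = 0.9895549326 * 0.5713799968 = 0.565412


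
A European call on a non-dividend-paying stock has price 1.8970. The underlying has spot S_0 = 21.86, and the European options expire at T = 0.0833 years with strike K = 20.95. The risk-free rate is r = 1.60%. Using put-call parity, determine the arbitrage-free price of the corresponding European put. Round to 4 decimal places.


Answer: Put price = 0.9591

Derivation:
Put-call parity: C - P = S_0 * exp(-qT) - K * exp(-rT).
S_0 * exp(-qT) = 21.8600 * 1.00000000 = 21.86000000
K * exp(-rT) = 20.9500 * 0.99866809 = 20.92209644
P = C - S*exp(-qT) + K*exp(-rT)
P = 1.8970 - 21.86000000 + 20.92209644 = 0.9591


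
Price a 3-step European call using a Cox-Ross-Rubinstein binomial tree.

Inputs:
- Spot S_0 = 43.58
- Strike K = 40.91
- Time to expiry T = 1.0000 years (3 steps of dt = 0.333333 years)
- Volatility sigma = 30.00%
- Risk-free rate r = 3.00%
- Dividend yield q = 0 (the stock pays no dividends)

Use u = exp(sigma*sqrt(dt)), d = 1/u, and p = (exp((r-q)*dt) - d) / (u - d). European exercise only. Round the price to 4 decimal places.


dt = T/N = 0.333333
u = exp(sigma*sqrt(dt)) = 1.189110; d = 1/u = 0.840965
p = (exp((r-q)*dt) - d) / (u - d) = 0.485674
Discount per step: exp(-r*dt) = 0.990050
Stock lattice S(k, i) with i counting down-moves:
  k=0: S(0,0) = 43.5800
  k=1: S(1,0) = 51.8214; S(1,1) = 36.6493
  k=2: S(2,0) = 61.6214; S(2,1) = 43.5800; S(2,2) = 30.8208
  k=3: S(3,0) = 73.2746; S(3,1) = 51.8214; S(3,2) = 36.6493; S(3,3) = 25.9192
Terminal payoffs V(N, i) = max(S_T - K, 0):
  V(3,0) = 32.364567; V(3,1) = 10.911411; V(3,2) = 0.000000; V(3,3) = 0.000000
Backward induction: V(k, i) = exp(-r*dt) * [p * V(k+1, i) + (1-p) * V(k+1, i+1)].
  V(2,0) = exp(-r*dt) * [p*32.364567 + (1-p)*10.911411] = 21.118417
  V(2,1) = exp(-r*dt) * [p*10.911411 + (1-p)*0.000000] = 5.246664
  V(2,2) = exp(-r*dt) * [p*0.000000 + (1-p)*0.000000] = 0.000000
  V(1,0) = exp(-r*dt) * [p*21.118417 + (1-p)*5.246664] = 12.826262
  V(1,1) = exp(-r*dt) * [p*5.246664 + (1-p)*0.000000] = 2.522816
  V(0,0) = exp(-r*dt) * [p*12.826262 + (1-p)*2.522816] = 7.452042

Answer: Price = V(0,0) = 7.4520


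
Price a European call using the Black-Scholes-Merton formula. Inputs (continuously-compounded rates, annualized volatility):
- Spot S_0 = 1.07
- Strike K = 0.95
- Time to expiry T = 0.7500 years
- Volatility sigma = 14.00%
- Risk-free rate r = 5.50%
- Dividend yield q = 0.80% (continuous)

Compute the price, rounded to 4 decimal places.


d1 = (ln(S/K) + (r - q + 0.5*sigma^2) * T) / (sigma * sqrt(T)) = 1.33245797
d2 = d1 - sigma * sqrt(T) = 1.21121441
exp(-rT) = 0.95958920; exp(-qT) = 0.99401796
C = S_0 * exp(-qT) * N(d1) - K * exp(-rT) * N(d2)
N(d1) = 0.90864513; N(d2) = 0.88709338
C = 1.0700 * 0.99401796 * 0.90864513 - 0.9500 * 0.95958920 * 0.88709338 = 0.1578

Answer: Price = 0.1578


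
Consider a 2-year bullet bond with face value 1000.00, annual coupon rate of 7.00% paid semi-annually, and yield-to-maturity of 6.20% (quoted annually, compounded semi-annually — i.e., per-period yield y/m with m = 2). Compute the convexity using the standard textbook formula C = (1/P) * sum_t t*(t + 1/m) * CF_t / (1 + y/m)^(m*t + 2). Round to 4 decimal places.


Answer: Convexity = 4.3962

Derivation:
Coupon per period c = face * coupon_rate / m = 35.000000
Periods per year m = 2; per-period yield y/m = 0.031000
Number of cashflows N = 4
Cashflows (t years, CF_t, discount factor 1/(1+y/m)^(m*t), PV):
  t = 0.5000: CF_t = 35.000000, DF = 0.969932, PV = 33.947624
  t = 1.0000: CF_t = 35.000000, DF = 0.940768, PV = 32.926890
  t = 1.5000: CF_t = 35.000000, DF = 0.912481, PV = 31.936848
  t = 2.0000: CF_t = 1035.000000, DF = 0.885045, PV = 916.021545
Price P = sum_t PV_t = 1014.832907
Convexity numerator sum_t t*(t + 1/m) * CF_t / (1+y/m)^(m*t + 2):
  t = 0.5000: term = 15.968424
  t = 1.0000: term = 46.464861
  t = 1.5000: term = 90.135521
  t = 2.0000: term = 4308.820104
Convexity = (1/P) * sum = 4461.388910 / 1014.832907 = 4.396181


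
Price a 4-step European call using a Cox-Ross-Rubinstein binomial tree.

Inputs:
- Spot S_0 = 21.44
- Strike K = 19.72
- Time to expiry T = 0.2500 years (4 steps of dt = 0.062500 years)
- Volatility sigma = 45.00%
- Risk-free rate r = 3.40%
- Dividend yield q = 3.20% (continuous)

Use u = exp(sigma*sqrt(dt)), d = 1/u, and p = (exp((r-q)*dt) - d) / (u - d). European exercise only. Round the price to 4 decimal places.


dt = T/N = 0.062500
u = exp(sigma*sqrt(dt)) = 1.119072; d = 1/u = 0.893597
p = (exp((r-q)*dt) - d) / (u - d) = 0.472459
Discount per step: exp(-r*dt) = 0.997877
Stock lattice S(k, i) with i counting down-moves:
  k=0: S(0,0) = 21.4400
  k=1: S(1,0) = 23.9929; S(1,1) = 19.1587
  k=2: S(2,0) = 26.8498; S(2,1) = 21.4400; S(2,2) = 17.1202
  k=3: S(3,0) = 30.0469; S(3,1) = 23.9929; S(3,2) = 19.1587; S(3,3) = 15.2986
  k=4: S(4,0) = 33.6246; S(4,1) = 26.8498; S(4,2) = 21.4400; S(4,3) = 17.1202; S(4,4) = 13.6707
Terminal payoffs V(N, i) = max(S_T - K, 0):
  V(4,0) = 13.904613; V(4,1) = 7.129799; V(4,2) = 1.720000; V(4,3) = 0.000000; V(4,4) = 0.000000
Backward induction: V(k, i) = exp(-r*dt) * [p * V(k+1, i) + (1-p) * V(k+1, i+1)].
  V(3,0) = exp(-r*dt) * [p*13.904613 + (1-p)*7.129799] = 10.308692
  V(3,1) = exp(-r*dt) * [p*7.129799 + (1-p)*1.720000] = 4.266832
  V(3,2) = exp(-r*dt) * [p*1.720000 + (1-p)*0.000000] = 0.810905
  V(3,3) = exp(-r*dt) * [p*0.000000 + (1-p)*0.000000] = 0.000000
  V(2,0) = exp(-r*dt) * [p*10.308692 + (1-p)*4.266832] = 7.106247
  V(2,1) = exp(-r*dt) * [p*4.266832 + (1-p)*0.810905] = 2.438501
  V(2,2) = exp(-r*dt) * [p*0.810905 + (1-p)*0.000000] = 0.382306
  V(1,0) = exp(-r*dt) * [p*7.106247 + (1-p)*2.438501] = 4.633962
  V(1,1) = exp(-r*dt) * [p*2.438501 + (1-p)*0.382306] = 1.350900
  V(0,0) = exp(-r*dt) * [p*4.633962 + (1-p)*1.350900] = 2.895852

Answer: Price = V(0,0) = 2.8959


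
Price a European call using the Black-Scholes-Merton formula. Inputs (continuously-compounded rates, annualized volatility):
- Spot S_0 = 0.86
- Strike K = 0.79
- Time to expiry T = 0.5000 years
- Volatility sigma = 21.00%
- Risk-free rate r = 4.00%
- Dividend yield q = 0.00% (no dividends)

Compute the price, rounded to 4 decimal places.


d1 = (ln(S/K) + (r - q + 0.5*sigma^2) * T) / (sigma * sqrt(T)) = 0.78067581
d2 = d1 - sigma * sqrt(T) = 0.63218339
exp(-rT) = 0.98019867; exp(-qT) = 1.00000000
C = S_0 * exp(-qT) * N(d1) - K * exp(-rT) * N(d2)
N(d1) = 0.78250340; N(d2) = 0.73636647
C = 0.8600 * 1.00000000 * 0.78250340 - 0.7900 * 0.98019867 * 0.73636647 = 0.1027

Answer: Price = 0.1027


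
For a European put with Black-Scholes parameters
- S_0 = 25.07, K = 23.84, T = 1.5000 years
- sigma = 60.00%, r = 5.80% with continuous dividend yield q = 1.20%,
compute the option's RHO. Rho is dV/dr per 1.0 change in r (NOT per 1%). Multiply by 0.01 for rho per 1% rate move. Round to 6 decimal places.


Answer: Rho = -19.053269

Derivation:
d1 = 0.5297798193; d2 = -0.2050671036
phi(d1) = 0.3467081700; exp(-qT) = 0.9821610324; exp(-rT) = 0.9166770956
N(-d2) = 0.5812401511
Rho = -K*T*exp(-rT)*N(-d2) = -23.8400 * 1.5000 * 0.9166770956 * 0.5812401511 = -19.053269


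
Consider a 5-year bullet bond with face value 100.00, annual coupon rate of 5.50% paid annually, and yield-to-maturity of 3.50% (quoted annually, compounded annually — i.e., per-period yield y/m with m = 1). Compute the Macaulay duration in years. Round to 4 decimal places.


Answer: Macaulay duration = 4.5288 years

Derivation:
Coupon per period c = face * coupon_rate / m = 5.500000
Periods per year m = 1; per-period yield y/m = 0.035000
Number of cashflows N = 5
Cashflows (t years, CF_t, discount factor 1/(1+y/m)^(m*t), PV):
  t = 1.0000: CF_t = 5.500000, DF = 0.966184, PV = 5.314010
  t = 2.0000: CF_t = 5.500000, DF = 0.933511, PV = 5.134309
  t = 3.0000: CF_t = 5.500000, DF = 0.901943, PV = 4.960685
  t = 4.0000: CF_t = 5.500000, DF = 0.871442, PV = 4.792932
  t = 5.0000: CF_t = 105.500000, DF = 0.841973, PV = 88.828169
Price P = sum_t PV_t = 109.030105
Macaulay numerator sum_t t * PV_t:
  t * PV_t at t = 1.0000: 5.314010
  t * PV_t at t = 2.0000: 10.268618
  t * PV_t at t = 3.0000: 14.882055
  t * PV_t at t = 4.0000: 19.171729
  t * PV_t at t = 5.0000: 444.140846
Macaulay duration D = (sum_t t * PV_t) / P = 493.777257 / 109.030105 = 4.528816


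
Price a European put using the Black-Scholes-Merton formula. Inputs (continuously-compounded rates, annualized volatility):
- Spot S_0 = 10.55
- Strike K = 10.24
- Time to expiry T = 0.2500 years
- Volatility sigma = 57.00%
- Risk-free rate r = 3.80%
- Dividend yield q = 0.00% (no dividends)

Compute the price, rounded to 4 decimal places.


Answer: Price = 0.9801

Derivation:
d1 = (ln(S/K) + (r - q + 0.5*sigma^2) * T) / (sigma * sqrt(T)) = 0.28047979
d2 = d1 - sigma * sqrt(T) = -0.00452021
exp(-rT) = 0.99054498; exp(-qT) = 1.00000000
P = K * exp(-rT) * N(-d2) - S_0 * exp(-qT) * N(-d1)
N(-d1) = 0.38955471; N(-d2) = 0.50180330
P = 10.2400 * 0.99054498 * 0.50180330 - 10.5500 * 1.00000000 * 0.38955471 = 0.9801


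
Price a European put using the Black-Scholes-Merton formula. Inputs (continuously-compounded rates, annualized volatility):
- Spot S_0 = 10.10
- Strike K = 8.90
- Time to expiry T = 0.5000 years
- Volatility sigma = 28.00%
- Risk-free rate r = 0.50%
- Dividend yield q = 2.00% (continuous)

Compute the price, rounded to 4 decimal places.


Answer: Price = 0.3133

Derivation:
d1 = (ln(S/K) + (r - q + 0.5*sigma^2) * T) / (sigma * sqrt(T)) = 0.69995564
d2 = d1 - sigma * sqrt(T) = 0.50196575
exp(-rT) = 0.99750312; exp(-qT) = 0.99004983
P = K * exp(-rT) * N(-d2) - S_0 * exp(-qT) * N(-d1)
N(-d1) = 0.24197750; N(-d2) = 0.30784581
P = 8.9000 * 0.99750312 * 0.30784581 - 10.1000 * 0.99004983 * 0.24197750 = 0.3133


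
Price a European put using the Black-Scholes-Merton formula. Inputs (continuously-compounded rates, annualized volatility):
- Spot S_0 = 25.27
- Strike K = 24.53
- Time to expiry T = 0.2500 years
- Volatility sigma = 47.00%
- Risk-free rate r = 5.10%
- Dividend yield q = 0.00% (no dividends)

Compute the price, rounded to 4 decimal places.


Answer: Price = 1.8266

Derivation:
d1 = (ln(S/K) + (r - q + 0.5*sigma^2) * T) / (sigma * sqrt(T)) = 0.29822793
d2 = d1 - sigma * sqrt(T) = 0.06322793
exp(-rT) = 0.98733094; exp(-qT) = 1.00000000
P = K * exp(-rT) * N(-d2) - S_0 * exp(-qT) * N(-d1)
N(-d1) = 0.38276460; N(-d2) = 0.47479250
P = 24.5300 * 0.98733094 * 0.47479250 - 25.2700 * 1.00000000 * 0.38276460 = 1.8266


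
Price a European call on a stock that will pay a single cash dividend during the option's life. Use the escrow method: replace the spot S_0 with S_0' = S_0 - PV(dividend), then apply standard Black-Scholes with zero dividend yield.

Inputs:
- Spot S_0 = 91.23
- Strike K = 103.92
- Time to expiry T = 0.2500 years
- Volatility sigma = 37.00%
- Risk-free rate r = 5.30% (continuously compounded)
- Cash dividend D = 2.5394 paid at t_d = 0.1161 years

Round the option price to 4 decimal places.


PV(D) = D * exp(-r * t_d) = 2.5394 * 0.99386559 = 2.52382229
S_0' = S_0 - PV(D) = 91.2300 - 2.52382229 = 88.70617771
d1 = (ln(S_0'/K) + (r + sigma^2/2)*T) / (sigma*sqrt(T)) = -0.69150994
d2 = d1 - sigma*sqrt(T) = -0.87650994
exp(-rT) = 0.98683739
N(d1) = 0.24462257; N(d2) = 0.19037644
C = S_0' * N(d1) - K * exp(-rT) * N(d2) = 88.70617771 * 0.24462257 - 103.9200 * 0.98683739 * 0.19037644 = 2.1760

Answer: Price = 2.1760


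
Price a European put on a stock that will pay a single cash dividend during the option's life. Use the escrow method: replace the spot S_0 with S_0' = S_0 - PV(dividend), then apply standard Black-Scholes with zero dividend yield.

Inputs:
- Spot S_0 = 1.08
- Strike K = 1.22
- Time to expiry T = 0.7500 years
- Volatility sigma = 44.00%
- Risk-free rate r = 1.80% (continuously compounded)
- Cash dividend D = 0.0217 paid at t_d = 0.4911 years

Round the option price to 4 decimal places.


Answer: Price = 0.2530

Derivation:
PV(D) = D * exp(-r * t_d) = 0.0217 * 0.99119916 = 0.02150902
S_0' = S_0 - PV(D) = 1.0800 - 0.02150902 = 1.05849098
d1 = (ln(S_0'/K) + (r + sigma^2/2)*T) / (sigma*sqrt(T)) = -0.14671670
d2 = d1 - sigma*sqrt(T) = -0.52776787
exp(-rT) = 0.98659072
N(-d1) = 0.55832218; N(-d2) = 0.70116977
P = K * exp(-rT) * N(-d2) - S_0' * N(-d1) = 1.2200 * 0.98659072 * 0.70116977 - 1.05849098 * 0.55832218 = 0.2530


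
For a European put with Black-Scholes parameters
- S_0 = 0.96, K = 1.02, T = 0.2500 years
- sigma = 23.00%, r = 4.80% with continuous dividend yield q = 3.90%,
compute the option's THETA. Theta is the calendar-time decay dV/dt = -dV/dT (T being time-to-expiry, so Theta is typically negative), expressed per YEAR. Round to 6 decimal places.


Answer: Theta = -0.069266

Derivation:
d1 = -0.4501054071; d2 = -0.5651054071
phi(d1) = 0.3605098599; exp(-qT) = 0.9902973771; exp(-rT) = 0.9880717129
Theta = -S*exp(-qT)*phi(d1)*sigma/(2*sqrt(T)) + r*K*exp(-rT)*N(-d2) - q*S*exp(-qT)*N(-d1)
N(-d1) = 0.6736827809; N(-d2) = 0.7139989645; sqrt(T) = 0.5000000000
Term 1 = -0.9600 * 0.9902973771 * 0.3605098599 * 0.2300 / (2 * 0.5000000000) = -0.0788282427
Term 2 = 0.0480 * 1.0200 * 0.9880717129 * 0.7139989645 = 0.0345404075
Term 3 = -0.0390 * 0.9600 * 0.9902973771 * 0.6736827809 = -0.0249779571
Theta = -0.0788282427 + (0.0345404075) + (-0.0249779571) = -0.069266


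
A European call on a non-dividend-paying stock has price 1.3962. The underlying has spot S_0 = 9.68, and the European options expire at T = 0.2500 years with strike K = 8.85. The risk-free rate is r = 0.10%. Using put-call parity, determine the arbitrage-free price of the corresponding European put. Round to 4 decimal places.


Put-call parity: C - P = S_0 * exp(-qT) - K * exp(-rT).
S_0 * exp(-qT) = 9.6800 * 1.00000000 = 9.68000000
K * exp(-rT) = 8.8500 * 0.99975003 = 8.84778778
P = C - S*exp(-qT) + K*exp(-rT)
P = 1.3962 - 9.68000000 + 8.84778778 = 0.5640

Answer: Put price = 0.5640


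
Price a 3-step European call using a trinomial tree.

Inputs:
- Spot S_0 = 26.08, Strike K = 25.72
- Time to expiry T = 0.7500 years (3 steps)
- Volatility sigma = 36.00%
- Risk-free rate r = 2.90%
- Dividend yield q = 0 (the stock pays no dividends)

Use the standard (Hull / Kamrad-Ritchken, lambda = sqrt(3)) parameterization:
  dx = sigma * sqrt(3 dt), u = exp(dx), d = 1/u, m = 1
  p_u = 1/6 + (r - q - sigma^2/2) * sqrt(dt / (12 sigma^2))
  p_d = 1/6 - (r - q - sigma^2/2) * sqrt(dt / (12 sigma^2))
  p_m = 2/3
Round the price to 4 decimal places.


dt = T/N = 0.250000; dx = sigma*sqrt(3*dt) = 0.311769
u = exp(dx) = 1.365839; d = 1/u = 0.732151
p_u = 0.152313, p_m = 0.666667, p_d = 0.181020
Discount per step: exp(-r*dt) = 0.992776
Stock lattice S(k, j) with j the centered position index:
  k=0: S(0,+0) = 26.0800
  k=1: S(1,-1) = 19.0945; S(1,+0) = 26.0800; S(1,+1) = 35.6211
  k=2: S(2,-2) = 13.9800; S(2,-1) = 19.0945; S(2,+0) = 26.0800; S(2,+1) = 35.6211; S(2,+2) = 48.6527
  k=3: S(3,-3) = 10.2355; S(3,-2) = 13.9800; S(3,-1) = 19.0945; S(3,+0) = 26.0800; S(3,+1) = 35.6211; S(3,+2) = 48.6527; S(3,+3) = 66.4518
Terminal payoffs V(N, j) = max(S_T - K, 0):
  V(3,-3) = 0.000000; V(3,-2) = 0.000000; V(3,-1) = 0.000000; V(3,+0) = 0.360000; V(3,+1) = 9.901090; V(3,+2) = 22.932686; V(3,+3) = 40.731754
Backward induction: V(k, j) = exp(-r*dt) * [p_u * V(k+1, j+1) + p_m * V(k+1, j) + p_d * V(k+1, j-1)]
  V(2,-2) = exp(-r*dt) * [p_u*0.000000 + p_m*0.000000 + p_d*0.000000] = 0.000000
  V(2,-1) = exp(-r*dt) * [p_u*0.360000 + p_m*0.000000 + p_d*0.000000] = 0.054437
  V(2,+0) = exp(-r*dt) * [p_u*9.901090 + p_m*0.360000 + p_d*0.000000] = 1.735438
  V(2,+1) = exp(-r*dt) * [p_u*22.932686 + p_m*9.901090 + p_d*0.360000] = 10.085457
  V(2,+2) = exp(-r*dt) * [p_u*40.731754 + p_m*22.932686 + p_d*9.901090] = 23.116531
  V(1,-1) = exp(-r*dt) * [p_u*1.735438 + p_m*0.054437 + p_d*0.000000] = 0.298449
  V(1,+0) = exp(-r*dt) * [p_u*10.085457 + p_m*1.735438 + p_d*0.054437] = 2.683434
  V(1,+1) = exp(-r*dt) * [p_u*23.116531 + p_m*10.085457 + p_d*1.735438] = 10.482464
  V(0,+0) = exp(-r*dt) * [p_u*10.482464 + p_m*2.683434 + p_d*0.298449] = 3.414751

Answer: Price = V(0,0) = 3.4148


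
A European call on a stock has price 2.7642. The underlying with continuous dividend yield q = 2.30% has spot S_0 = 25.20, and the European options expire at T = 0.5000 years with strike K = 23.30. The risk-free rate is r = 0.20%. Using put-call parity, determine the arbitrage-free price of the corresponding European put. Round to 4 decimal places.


Answer: Put price = 1.1291

Derivation:
Put-call parity: C - P = S_0 * exp(-qT) - K * exp(-rT).
S_0 * exp(-qT) = 25.2000 * 0.98856587 = 24.91185998
K * exp(-rT) = 23.3000 * 0.99900050 = 23.27671165
P = C - S*exp(-qT) + K*exp(-rT)
P = 2.7642 - 24.91185998 + 23.27671165 = 1.1291


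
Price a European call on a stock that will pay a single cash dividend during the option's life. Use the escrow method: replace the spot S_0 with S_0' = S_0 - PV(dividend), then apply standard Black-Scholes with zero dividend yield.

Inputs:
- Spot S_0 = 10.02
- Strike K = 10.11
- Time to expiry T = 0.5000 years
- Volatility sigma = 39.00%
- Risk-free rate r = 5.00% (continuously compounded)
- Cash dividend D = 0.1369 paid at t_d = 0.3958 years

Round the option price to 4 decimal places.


Answer: Price = 1.0955

Derivation:
PV(D) = D * exp(-r * t_d) = 0.1369 * 0.98040454 = 0.13421738
S_0' = S_0 - PV(D) = 10.0200 - 0.13421738 = 9.88578262
d1 = (ln(S_0'/K) + (r + sigma^2/2)*T) / (sigma*sqrt(T)) = 0.14721453
d2 = d1 - sigma*sqrt(T) = -0.12855712
exp(-rT) = 0.97530991
N(d1) = 0.55851865; N(d2) = 0.44885405
C = S_0' * N(d1) - K * exp(-rT) * N(d2) = 9.88578262 * 0.55851865 - 10.1100 * 0.97530991 * 0.44885405 = 1.0955


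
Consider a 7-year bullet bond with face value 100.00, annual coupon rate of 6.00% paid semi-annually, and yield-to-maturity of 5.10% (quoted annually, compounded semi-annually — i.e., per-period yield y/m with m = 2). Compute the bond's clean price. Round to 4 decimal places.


Answer: Price = 105.2427

Derivation:
Coupon per period c = face * coupon_rate / m = 3.000000
Periods per year m = 2; per-period yield y/m = 0.025500
Number of cashflows N = 14
Cashflows (t years, CF_t, discount factor 1/(1+y/m)^(m*t), PV):
  t = 0.5000: CF_t = 3.000000, DF = 0.975134, PV = 2.925402
  t = 1.0000: CF_t = 3.000000, DF = 0.950886, PV = 2.852659
  t = 1.5000: CF_t = 3.000000, DF = 0.927242, PV = 2.781725
  t = 2.0000: CF_t = 3.000000, DF = 0.904185, PV = 2.712555
  t = 2.5000: CF_t = 3.000000, DF = 0.881702, PV = 2.645105
  t = 3.0000: CF_t = 3.000000, DF = 0.859777, PV = 2.579332
  t = 3.5000: CF_t = 3.000000, DF = 0.838398, PV = 2.515195
  t = 4.0000: CF_t = 3.000000, DF = 0.817551, PV = 2.452652
  t = 4.5000: CF_t = 3.000000, DF = 0.797222, PV = 2.391665
  t = 5.0000: CF_t = 3.000000, DF = 0.777398, PV = 2.332194
  t = 5.5000: CF_t = 3.000000, DF = 0.758067, PV = 2.274202
  t = 6.0000: CF_t = 3.000000, DF = 0.739217, PV = 2.217651
  t = 6.5000: CF_t = 3.000000, DF = 0.720836, PV = 2.162507
  t = 7.0000: CF_t = 103.000000, DF = 0.702912, PV = 72.399892
Price P = sum_t PV_t = 105.242737


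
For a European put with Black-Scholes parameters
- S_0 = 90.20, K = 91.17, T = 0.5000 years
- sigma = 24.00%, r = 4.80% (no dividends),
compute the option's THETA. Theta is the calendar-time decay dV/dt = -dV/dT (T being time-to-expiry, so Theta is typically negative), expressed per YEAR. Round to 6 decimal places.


Answer: Theta = -3.878755

Derivation:
d1 = 0.1632446247; d2 = -0.0064610028
phi(d1) = 0.3936618697; exp(-qT) = 1.0000000000; exp(-rT) = 0.9762857098
Theta = -S*exp(-qT)*phi(d1)*sigma/(2*sqrt(T)) + r*K*exp(-rT)*N(-d2) - q*S*exp(-qT)*N(-d1)
N(-d1) = 0.4351629160; N(-d2) = 0.5025775492; sqrt(T) = 0.7071067812
Term 1 = -90.2000 * 1.0000000000 * 0.3936618697 * 0.2400 / (2 * 0.7071067812) = -6.0259584421
Term 2 = 0.0480 * 91.1700 * 0.9762857098 * 0.5025775492 = 2.1472035119
Term 3 = 0 (no dividend yield, q = 0)
Theta = -6.0259584421 + (2.1472035119) + (0.0000000000) = -3.878755


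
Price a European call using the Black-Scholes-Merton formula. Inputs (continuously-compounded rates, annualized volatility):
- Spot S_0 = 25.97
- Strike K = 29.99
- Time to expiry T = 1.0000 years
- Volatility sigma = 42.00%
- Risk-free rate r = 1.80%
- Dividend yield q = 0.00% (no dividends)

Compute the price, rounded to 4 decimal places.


Answer: Price = 3.0693

Derivation:
d1 = (ln(S/K) + (r - q + 0.5*sigma^2) * T) / (sigma * sqrt(T)) = -0.08981421
d2 = d1 - sigma * sqrt(T) = -0.50981421
exp(-rT) = 0.98216103; exp(-qT) = 1.00000000
C = S_0 * exp(-qT) * N(d1) - K * exp(-rT) * N(d2)
N(d1) = 0.46421743; N(d2) = 0.30509082
C = 25.9700 * 1.00000000 * 0.46421743 - 29.9900 * 0.98216103 * 0.30509082 = 3.0693


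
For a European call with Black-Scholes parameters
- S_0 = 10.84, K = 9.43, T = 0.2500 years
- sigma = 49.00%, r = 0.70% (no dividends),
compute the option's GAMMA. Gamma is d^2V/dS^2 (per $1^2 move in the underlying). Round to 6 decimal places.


d1 = 0.6984057117; d2 = 0.4534057117
phi(d1) = 0.3126022066; exp(-qT) = 1.0000000000; exp(-rT) = 0.9982515304
Gamma = exp(-qT) * phi(d1) / (S * sigma * sqrt(T)) = 1.0000000000 * 0.3126022066 / (10.8400 * 0.4900 * 0.5000000000) = 0.117705

Answer: Gamma = 0.117705


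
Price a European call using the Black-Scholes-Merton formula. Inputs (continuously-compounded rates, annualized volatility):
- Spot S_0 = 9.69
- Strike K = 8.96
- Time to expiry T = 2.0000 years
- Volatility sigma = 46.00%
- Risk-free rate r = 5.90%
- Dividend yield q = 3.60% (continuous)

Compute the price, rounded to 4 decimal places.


Answer: Price = 2.7301

Derivation:
d1 = (ln(S/K) + (r - q + 0.5*sigma^2) * T) / (sigma * sqrt(T)) = 0.51637887
d2 = d1 - sigma * sqrt(T) = -0.13415937
exp(-rT) = 0.88869605; exp(-qT) = 0.93053090
C = S_0 * exp(-qT) * N(d1) - K * exp(-rT) * N(d2)
N(d1) = 0.69720509; N(d2) = 0.44663828
C = 9.6900 * 0.93053090 * 0.69720509 - 8.9600 * 0.88869605 * 0.44663828 = 2.7301


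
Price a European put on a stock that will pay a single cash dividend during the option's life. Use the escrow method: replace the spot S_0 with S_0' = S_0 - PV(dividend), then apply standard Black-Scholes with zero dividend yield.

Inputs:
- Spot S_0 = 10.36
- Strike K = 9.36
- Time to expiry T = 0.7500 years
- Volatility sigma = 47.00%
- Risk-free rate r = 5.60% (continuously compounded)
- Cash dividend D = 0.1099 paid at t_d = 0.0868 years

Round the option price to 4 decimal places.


PV(D) = D * exp(-r * t_d) = 0.1099 * 0.99515099 = 0.10936709
S_0' = S_0 - PV(D) = 10.3600 - 0.10936709 = 10.25063291
d1 = (ln(S_0'/K) + (r + sigma^2/2)*T) / (sigma*sqrt(T)) = 0.53001163
d2 = d1 - sigma*sqrt(T) = 0.12297969
exp(-rT) = 0.95886978
N(-d1) = 0.29805194; N(-d2) = 0.45106159
P = K * exp(-rT) * N(-d2) - S_0' * N(-d1) = 9.3600 * 0.95886978 * 0.45106159 - 10.25063291 * 0.29805194 = 0.9931

Answer: Price = 0.9931


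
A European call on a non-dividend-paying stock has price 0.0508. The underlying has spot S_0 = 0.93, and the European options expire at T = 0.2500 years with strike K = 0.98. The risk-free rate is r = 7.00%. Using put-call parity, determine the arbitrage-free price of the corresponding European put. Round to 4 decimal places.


Answer: Put price = 0.0838

Derivation:
Put-call parity: C - P = S_0 * exp(-qT) - K * exp(-rT).
S_0 * exp(-qT) = 0.9300 * 1.00000000 = 0.93000000
K * exp(-rT) = 0.9800 * 0.98265224 = 0.96299919
P = C - S*exp(-qT) + K*exp(-rT)
P = 0.0508 - 0.93000000 + 0.96299919 = 0.0838


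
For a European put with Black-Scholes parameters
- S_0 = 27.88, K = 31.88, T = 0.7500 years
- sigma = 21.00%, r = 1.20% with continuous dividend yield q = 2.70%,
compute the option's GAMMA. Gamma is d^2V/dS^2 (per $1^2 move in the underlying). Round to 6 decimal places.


d1 = -0.7081160804; d2 = -0.8899814152
phi(d1) = 0.3104747427; exp(-qT) = 0.9799536543; exp(-rT) = 0.9910403788
Gamma = exp(-qT) * phi(d1) / (S * sigma * sqrt(T)) = 0.9799536543 * 0.3104747427 / (27.8800 * 0.2100 * 0.8660254038) = 0.060005

Answer: Gamma = 0.060005


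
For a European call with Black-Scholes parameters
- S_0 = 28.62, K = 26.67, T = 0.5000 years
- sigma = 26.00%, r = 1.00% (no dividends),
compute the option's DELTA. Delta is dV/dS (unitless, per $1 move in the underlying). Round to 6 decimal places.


d1 = 0.5029511068; d2 = 0.3191033437
phi(d1) = 0.3515446878; exp(-qT) = 1.0000000000; exp(-rT) = 0.9950124792
N(d1) = 0.6925006760
Delta = exp(-qT) * N(d1) = 1.0000000000 * 0.6925006760 = 0.692501

Answer: Delta = 0.692501


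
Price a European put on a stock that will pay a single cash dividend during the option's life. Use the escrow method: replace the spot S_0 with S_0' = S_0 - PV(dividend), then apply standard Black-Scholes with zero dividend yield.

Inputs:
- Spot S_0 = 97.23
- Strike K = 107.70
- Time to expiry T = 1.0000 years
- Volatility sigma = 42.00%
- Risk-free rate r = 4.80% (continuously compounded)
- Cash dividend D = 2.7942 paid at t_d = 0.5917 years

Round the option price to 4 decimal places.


PV(D) = D * exp(-r * t_d) = 2.7942 * 0.97199793 = 2.71595663
S_0' = S_0 - PV(D) = 97.2300 - 2.71595663 = 94.51404337
d1 = (ln(S_0'/K) + (r + sigma^2/2)*T) / (sigma*sqrt(T)) = 0.01333059
d2 = d1 - sigma*sqrt(T) = -0.40666941
exp(-rT) = 0.95313379
N(-d1) = 0.49468202; N(-d2) = 0.65787460
P = K * exp(-rT) * N(-d2) - S_0' * N(-d1) = 107.7000 * 0.95313379 * 0.65787460 - 94.51404337 * 0.49468202 = 20.7781

Answer: Price = 20.7781


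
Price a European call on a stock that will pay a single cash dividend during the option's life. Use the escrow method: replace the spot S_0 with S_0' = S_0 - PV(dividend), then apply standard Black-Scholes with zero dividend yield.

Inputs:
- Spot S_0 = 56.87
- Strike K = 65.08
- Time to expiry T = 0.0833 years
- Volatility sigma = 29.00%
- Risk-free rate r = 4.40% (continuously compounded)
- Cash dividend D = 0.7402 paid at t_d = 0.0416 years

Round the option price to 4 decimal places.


Answer: Price = 0.0871

Derivation:
PV(D) = D * exp(-r * t_d) = 0.7402 * 0.99817127 = 0.73884638
S_0' = S_0 - PV(D) = 56.8700 - 0.73884638 = 56.13115362
d1 = (ln(S_0'/K) + (r + sigma^2/2)*T) / (sigma*sqrt(T)) = -1.68171975
d2 = d1 - sigma*sqrt(T) = -1.76541880
exp(-rT) = 0.99634151
N(d1) = 0.04631160; N(d2) = 0.03874670
C = S_0' * N(d1) - K * exp(-rT) * N(d2) = 56.13115362 * 0.04631160 - 65.0800 * 0.99634151 * 0.03874670 = 0.0871


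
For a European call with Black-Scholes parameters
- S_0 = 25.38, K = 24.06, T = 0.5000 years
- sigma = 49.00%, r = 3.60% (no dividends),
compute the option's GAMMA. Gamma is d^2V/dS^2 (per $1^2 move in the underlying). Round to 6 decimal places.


d1 = 0.3793433116; d2 = 0.0328609888
phi(d1) = 0.3712464292; exp(-qT) = 1.0000000000; exp(-rT) = 0.9821610324
Gamma = exp(-qT) * phi(d1) / (S * sigma * sqrt(T)) = 1.0000000000 * 0.3712464292 / (25.3800 * 0.4900 * 0.7071067812) = 0.042217

Answer: Gamma = 0.042217


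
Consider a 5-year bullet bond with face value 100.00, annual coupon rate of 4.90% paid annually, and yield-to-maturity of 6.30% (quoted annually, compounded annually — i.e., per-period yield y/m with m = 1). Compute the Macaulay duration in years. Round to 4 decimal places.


Answer: Macaulay duration = 4.5386 years

Derivation:
Coupon per period c = face * coupon_rate / m = 4.900000
Periods per year m = 1; per-period yield y/m = 0.063000
Number of cashflows N = 5
Cashflows (t years, CF_t, discount factor 1/(1+y/m)^(m*t), PV):
  t = 1.0000: CF_t = 4.900000, DF = 0.940734, PV = 4.609595
  t = 2.0000: CF_t = 4.900000, DF = 0.884980, PV = 4.336402
  t = 3.0000: CF_t = 4.900000, DF = 0.832531, PV = 4.079400
  t = 4.0000: CF_t = 4.900000, DF = 0.783190, PV = 3.837629
  t = 5.0000: CF_t = 104.900000, DF = 0.736773, PV = 77.287483
Price P = sum_t PV_t = 94.150510
Macaulay numerator sum_t t * PV_t:
  t * PV_t at t = 1.0000: 4.609595
  t * PV_t at t = 2.0000: 8.672804
  t * PV_t at t = 3.0000: 12.238200
  t * PV_t at t = 4.0000: 15.350517
  t * PV_t at t = 5.0000: 386.437416
Macaulay duration D = (sum_t t * PV_t) / P = 427.308533 / 94.150510 = 4.538568


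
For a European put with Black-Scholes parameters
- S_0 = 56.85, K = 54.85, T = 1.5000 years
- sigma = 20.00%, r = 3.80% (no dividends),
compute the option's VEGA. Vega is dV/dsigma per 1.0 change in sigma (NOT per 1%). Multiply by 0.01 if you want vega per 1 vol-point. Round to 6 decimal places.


Answer: Vega = 24.496155

Derivation:
d1 = 0.5013861921; d2 = 0.2564372178
phi(d1) = 0.3518210582; exp(-qT) = 1.0000000000; exp(-rT) = 0.9445940694
Vega = S * exp(-qT) * phi(d1) * sqrt(T) = 56.8500 * 1.0000000000 * 0.3518210582 * 1.2247448714 = 24.496155


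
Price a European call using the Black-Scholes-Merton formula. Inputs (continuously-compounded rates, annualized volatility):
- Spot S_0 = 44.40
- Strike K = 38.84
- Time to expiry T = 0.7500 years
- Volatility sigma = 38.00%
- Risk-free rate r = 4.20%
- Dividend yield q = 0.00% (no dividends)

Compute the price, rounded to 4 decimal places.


d1 = (ln(S/K) + (r - q + 0.5*sigma^2) * T) / (sigma * sqrt(T)) = 0.66680561
d2 = d1 - sigma * sqrt(T) = 0.33771595
exp(-rT) = 0.96899096; exp(-qT) = 1.00000000
C = S_0 * exp(-qT) * N(d1) - K * exp(-rT) * N(d2)
N(d1) = 0.74755184; N(d2) = 0.63221137
C = 44.4000 * 1.00000000 * 0.74755184 - 38.8400 * 0.96899096 * 0.63221137 = 9.3976

Answer: Price = 9.3976


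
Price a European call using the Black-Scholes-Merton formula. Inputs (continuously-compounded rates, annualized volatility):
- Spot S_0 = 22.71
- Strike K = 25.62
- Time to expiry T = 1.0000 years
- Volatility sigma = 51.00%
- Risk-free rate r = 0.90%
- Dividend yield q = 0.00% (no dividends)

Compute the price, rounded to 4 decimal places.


d1 = (ln(S/K) + (r - q + 0.5*sigma^2) * T) / (sigma * sqrt(T)) = 0.03623933
d2 = d1 - sigma * sqrt(T) = -0.47376067
exp(-rT) = 0.99104038; exp(-qT) = 1.00000000
C = S_0 * exp(-qT) * N(d1) - K * exp(-rT) * N(d2)
N(d1) = 0.51445424; N(d2) = 0.31783529
C = 22.7100 * 1.00000000 * 0.51445424 - 25.6200 * 0.99104038 * 0.31783529 = 3.6133

Answer: Price = 3.6133


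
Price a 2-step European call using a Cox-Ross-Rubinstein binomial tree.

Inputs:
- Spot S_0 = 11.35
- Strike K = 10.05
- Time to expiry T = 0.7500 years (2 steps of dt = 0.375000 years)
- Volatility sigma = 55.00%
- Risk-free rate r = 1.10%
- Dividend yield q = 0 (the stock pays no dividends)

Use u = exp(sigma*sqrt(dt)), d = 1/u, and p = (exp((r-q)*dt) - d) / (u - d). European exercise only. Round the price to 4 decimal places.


dt = T/N = 0.375000
u = exp(sigma*sqrt(dt)) = 1.400466; d = 1/u = 0.714048
p = (exp((r-q)*dt) - d) / (u - d) = 0.422608
Discount per step: exp(-r*dt) = 0.995883
Stock lattice S(k, i) with i counting down-moves:
  k=0: S(0,0) = 11.3500
  k=1: S(1,0) = 15.8953; S(1,1) = 8.1044
  k=2: S(2,0) = 22.2608; S(2,1) = 11.3500; S(2,2) = 5.7870
Terminal payoffs V(N, i) = max(S_T - K, 0):
  V(2,0) = 12.210803; V(2,1) = 1.300000; V(2,2) = 0.000000
Backward induction: V(k, i) = exp(-r*dt) * [p * V(k+1, i) + (1-p) * V(k+1, i+1)].
  V(1,0) = exp(-r*dt) * [p*12.210803 + (1-p)*1.300000] = 5.886657
  V(1,1) = exp(-r*dt) * [p*1.300000 + (1-p)*0.000000] = 0.547128
  V(0,0) = exp(-r*dt) * [p*5.886657 + (1-p)*0.547128] = 2.792113

Answer: Price = V(0,0) = 2.7921


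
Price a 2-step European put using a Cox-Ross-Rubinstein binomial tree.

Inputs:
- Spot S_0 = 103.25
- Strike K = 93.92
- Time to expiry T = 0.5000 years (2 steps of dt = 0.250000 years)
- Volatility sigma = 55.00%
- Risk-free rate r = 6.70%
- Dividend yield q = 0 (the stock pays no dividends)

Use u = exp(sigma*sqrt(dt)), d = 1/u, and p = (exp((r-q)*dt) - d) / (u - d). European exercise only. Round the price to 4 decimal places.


Answer: Price = V(0,0) = 9.6146

Derivation:
dt = T/N = 0.250000
u = exp(sigma*sqrt(dt)) = 1.316531; d = 1/u = 0.759572
p = (exp((r-q)*dt) - d) / (u - d) = 0.462007
Discount per step: exp(-r*dt) = 0.983390
Stock lattice S(k, i) with i counting down-moves:
  k=0: S(0,0) = 103.2500
  k=1: S(1,0) = 135.9318; S(1,1) = 78.4258
  k=2: S(2,0) = 178.9584; S(2,1) = 103.2500; S(2,2) = 59.5701
Terminal payoffs V(N, i) = max(K - S_T, 0):
  V(2,0) = 0.000000; V(2,1) = 0.000000; V(2,2) = 34.349932
Backward induction: V(k, i) = exp(-r*dt) * [p * V(k+1, i) + (1-p) * V(k+1, i+1)].
  V(1,0) = exp(-r*dt) * [p*0.000000 + (1-p)*0.000000] = 0.000000
  V(1,1) = exp(-r*dt) * [p*0.000000 + (1-p)*34.349932] = 18.173049
  V(0,0) = exp(-r*dt) * [p*0.000000 + (1-p)*18.173049] = 9.614566


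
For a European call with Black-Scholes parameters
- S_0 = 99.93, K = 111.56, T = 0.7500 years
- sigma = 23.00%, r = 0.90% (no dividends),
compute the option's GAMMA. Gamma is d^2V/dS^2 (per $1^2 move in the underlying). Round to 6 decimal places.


Answer: Gamma = 0.018357

Derivation:
d1 = -0.4192322139; d2 = -0.6184180568
phi(d1) = 0.3653803702; exp(-qT) = 1.0000000000; exp(-rT) = 0.9932727301
Gamma = exp(-qT) * phi(d1) / (S * sigma * sqrt(T)) = 1.0000000000 * 0.3653803702 / (99.9300 * 0.2300 * 0.8660254038) = 0.018357


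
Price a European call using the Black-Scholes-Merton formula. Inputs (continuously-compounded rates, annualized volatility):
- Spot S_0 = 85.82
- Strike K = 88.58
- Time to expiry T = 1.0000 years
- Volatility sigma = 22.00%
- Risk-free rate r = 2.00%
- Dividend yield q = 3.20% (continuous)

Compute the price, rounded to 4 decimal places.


Answer: Price = 5.7338

Derivation:
d1 = (ln(S/K) + (r - q + 0.5*sigma^2) * T) / (sigma * sqrt(T)) = -0.08842736
d2 = d1 - sigma * sqrt(T) = -0.30842736
exp(-rT) = 0.98019867; exp(-qT) = 0.96850658
C = S_0 * exp(-qT) * N(d1) - K * exp(-rT) * N(d2)
N(d1) = 0.46476851; N(d2) = 0.37887858
C = 85.8200 * 0.96850658 * 0.46476851 - 88.5800 * 0.98019867 * 0.37887858 = 5.7338


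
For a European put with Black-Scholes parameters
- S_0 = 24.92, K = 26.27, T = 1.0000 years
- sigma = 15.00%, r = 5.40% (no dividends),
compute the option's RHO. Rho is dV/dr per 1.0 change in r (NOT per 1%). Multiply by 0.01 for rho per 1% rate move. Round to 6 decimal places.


Answer: Rho = -13.106440

Derivation:
d1 = 0.0832872681; d2 = -0.0667127319
phi(d1) = 0.3975609920; exp(-qT) = 1.0000000000; exp(-rT) = 0.9474321065
N(-d2) = 0.5265948008
Rho = -K*T*exp(-rT)*N(-d2) = -26.2700 * 1.0000 * 0.9474321065 * 0.5265948008 = -13.106440


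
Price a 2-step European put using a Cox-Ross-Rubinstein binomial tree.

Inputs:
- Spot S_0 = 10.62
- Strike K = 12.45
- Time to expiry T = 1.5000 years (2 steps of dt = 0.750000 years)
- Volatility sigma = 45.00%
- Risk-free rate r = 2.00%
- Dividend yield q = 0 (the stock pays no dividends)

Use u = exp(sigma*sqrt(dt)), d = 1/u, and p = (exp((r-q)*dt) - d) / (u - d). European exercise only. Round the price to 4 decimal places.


Answer: Price = V(0,0) = 3.3180

Derivation:
dt = T/N = 0.750000
u = exp(sigma*sqrt(dt)) = 1.476555; d = 1/u = 0.677252
p = (exp((r-q)*dt) - d) / (u - d) = 0.422695
Discount per step: exp(-r*dt) = 0.985112
Stock lattice S(k, i) with i counting down-moves:
  k=0: S(0,0) = 10.6200
  k=1: S(1,0) = 15.6810; S(1,1) = 7.1924
  k=2: S(2,0) = 23.1539; S(2,1) = 10.6200; S(2,2) = 4.8711
Terminal payoffs V(N, i) = max(K - S_T, 0):
  V(2,0) = 0.000000; V(2,1) = 1.830000; V(2,2) = 7.578918
Backward induction: V(k, i) = exp(-r*dt) * [p * V(k+1, i) + (1-p) * V(k+1, i+1)].
  V(1,0) = exp(-r*dt) * [p*0.000000 + (1-p)*1.830000] = 1.040740
  V(1,1) = exp(-r*dt) * [p*1.830000 + (1-p)*7.578918] = 5.072224
  V(0,0) = exp(-r*dt) * [p*1.040740 + (1-p)*5.072224] = 3.317993


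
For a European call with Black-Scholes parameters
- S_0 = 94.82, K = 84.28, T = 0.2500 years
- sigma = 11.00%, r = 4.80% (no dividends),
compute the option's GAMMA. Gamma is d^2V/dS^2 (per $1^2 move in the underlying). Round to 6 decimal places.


d1 = 2.3881503371; d2 = 2.3331503371
phi(d1) = 0.0230389377; exp(-qT) = 1.0000000000; exp(-rT) = 0.9880717129
Gamma = exp(-qT) * phi(d1) / (S * sigma * sqrt(T)) = 1.0000000000 * 0.0230389377 / (94.8200 * 0.1100 * 0.5000000000) = 0.004418

Answer: Gamma = 0.004418


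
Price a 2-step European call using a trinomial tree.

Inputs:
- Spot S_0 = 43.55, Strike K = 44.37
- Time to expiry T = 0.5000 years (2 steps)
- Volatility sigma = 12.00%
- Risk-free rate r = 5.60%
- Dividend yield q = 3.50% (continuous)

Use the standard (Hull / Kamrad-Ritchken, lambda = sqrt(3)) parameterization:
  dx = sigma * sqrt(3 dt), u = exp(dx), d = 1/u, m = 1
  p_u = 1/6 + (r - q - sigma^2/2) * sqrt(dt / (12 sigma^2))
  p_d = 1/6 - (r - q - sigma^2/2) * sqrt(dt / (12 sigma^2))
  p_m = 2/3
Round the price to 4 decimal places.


Answer: Price = V(0,0) = 1.2402

Derivation:
dt = T/N = 0.250000; dx = sigma*sqrt(3*dt) = 0.103923
u = exp(dx) = 1.109515; d = 1/u = 0.901295
p_u = 0.183265, p_m = 0.666667, p_d = 0.150068
Discount per step: exp(-r*dt) = 0.986098
Stock lattice S(k, j) with j the centered position index:
  k=0: S(0,+0) = 43.5500
  k=1: S(1,-1) = 39.2514; S(1,+0) = 43.5500; S(1,+1) = 48.3194
  k=2: S(2,-2) = 35.3771; S(2,-1) = 39.2514; S(2,+0) = 43.5500; S(2,+1) = 48.3194; S(2,+2) = 53.6111
Terminal payoffs V(N, j) = max(S_T - K, 0):
  V(2,-2) = 0.000000; V(2,-1) = 0.000000; V(2,+0) = 0.000000; V(2,+1) = 3.949381; V(2,+2) = 9.241082
Backward induction: V(k, j) = exp(-r*dt) * [p_u * V(k+1, j+1) + p_m * V(k+1, j) + p_d * V(k+1, j-1)]
  V(1,-1) = exp(-r*dt) * [p_u*0.000000 + p_m*0.000000 + p_d*0.000000] = 0.000000
  V(1,+0) = exp(-r*dt) * [p_u*3.949381 + p_m*0.000000 + p_d*0.000000] = 0.713723
  V(1,+1) = exp(-r*dt) * [p_u*9.241082 + p_m*3.949381 + p_d*0.000000] = 4.266343
  V(0,+0) = exp(-r*dt) * [p_u*4.266343 + p_m*0.713723 + p_d*0.000000] = 1.240204
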